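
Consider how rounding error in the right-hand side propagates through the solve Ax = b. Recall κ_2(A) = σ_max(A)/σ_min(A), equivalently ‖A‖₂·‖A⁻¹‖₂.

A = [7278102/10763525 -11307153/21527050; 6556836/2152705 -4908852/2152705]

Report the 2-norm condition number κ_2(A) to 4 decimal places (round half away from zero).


AᵀA = [670894245684/68919375625 -503159276763/68919375625; -503159276763/68919375625 1509538670289/275677502500]; tr = 167724626121/11027100100, det = 9253764/2756775025
char-poly roots: 1521/100 and 24336/110271001
so κ_2 = √((1521/100) / (24336/110271001)) = 262.5250

262.5250


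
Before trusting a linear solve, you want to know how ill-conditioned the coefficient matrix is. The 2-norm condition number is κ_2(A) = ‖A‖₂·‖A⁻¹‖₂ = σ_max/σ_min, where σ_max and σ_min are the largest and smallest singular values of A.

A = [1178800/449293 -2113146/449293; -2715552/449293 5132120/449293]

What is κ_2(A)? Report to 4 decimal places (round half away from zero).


form AᵀA = [51856758016/1194462721 -97204232160/1194462721; -97204232160/1194462721 182272436164/1194462721] with trace 810135620/4133089 and determinant 9834496/4133089
char-poly roots: 196 and 50176/4133089
σ_max=√196=14, σ_min=√(50176/4133089)=(224/2033) → κ = 127.0625

127.0625


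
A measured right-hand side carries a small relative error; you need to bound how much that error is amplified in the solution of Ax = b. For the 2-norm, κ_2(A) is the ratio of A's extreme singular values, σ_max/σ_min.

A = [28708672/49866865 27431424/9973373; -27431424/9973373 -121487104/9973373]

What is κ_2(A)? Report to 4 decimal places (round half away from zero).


296.6500

form AᵀA = [11681298878464/1479300550225 10380928647168/295860110045; 10380928647168/295860110045 9227602296832/59172022009] with trace 144182841344/880012225 and determinant 268435456/880012225
eigenvalues of AᵀA: λ = (tr ± √(tr²−4·det))/2 = 4096/25, 65536/35200489
σ_max=√(4096/25)=(64/5), σ_min=√(65536/35200489)=(256/5933) → κ = 296.6500


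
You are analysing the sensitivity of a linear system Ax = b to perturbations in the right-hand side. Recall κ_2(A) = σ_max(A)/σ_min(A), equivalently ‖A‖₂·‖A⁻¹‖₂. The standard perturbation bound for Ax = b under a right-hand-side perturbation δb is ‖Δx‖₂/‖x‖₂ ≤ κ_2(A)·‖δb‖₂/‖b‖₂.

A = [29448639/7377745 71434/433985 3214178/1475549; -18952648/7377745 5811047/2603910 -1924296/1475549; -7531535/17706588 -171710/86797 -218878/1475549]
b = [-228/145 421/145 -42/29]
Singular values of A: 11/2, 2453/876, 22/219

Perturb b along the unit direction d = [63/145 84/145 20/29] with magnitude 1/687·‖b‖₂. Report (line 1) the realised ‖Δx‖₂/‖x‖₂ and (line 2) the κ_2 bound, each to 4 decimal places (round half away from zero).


0.0581
0.0797

largest singular value 11/2, smallest 22/219
condition number: (11/2) ÷ (22/219) = 54.7500
perturbation bound = 54.7500·1/687 = 0.0797
solve Ax = b  →  x = [-0.3312 0.8165 -0.1766]
‖b‖ = 3.6056, ‖x‖ = 0.8987
re-solving with b+δb shifts x by Δx of norm 0.0522
realised ‖Δx‖/‖x‖ = 0.0581
so the bound overstates the realised error by a factor of ≈ 1.3709 (computed from the unrounded values)


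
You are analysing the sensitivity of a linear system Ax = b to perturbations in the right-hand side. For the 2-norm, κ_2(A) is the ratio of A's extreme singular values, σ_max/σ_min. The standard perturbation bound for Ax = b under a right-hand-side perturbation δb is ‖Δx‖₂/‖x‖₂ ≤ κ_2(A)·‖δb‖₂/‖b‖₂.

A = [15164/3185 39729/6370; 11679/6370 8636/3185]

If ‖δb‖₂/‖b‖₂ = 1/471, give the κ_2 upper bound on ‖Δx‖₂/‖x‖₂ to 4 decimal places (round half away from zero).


form AᵀA = [249985/9604 83232/2401; 83232/2401 444193/9604] with trace 347089/4802 and determinant 83521/38416
eigenvalues of AᵀA: λ = (tr ± √(tr²−4·det))/2 = 289/4, 289/9604
κ = σ_max/σ_min = (17/2)/(17/98) = 49.0000
κ_2(A)·‖δb‖/‖b‖ = 0.1040

0.1040


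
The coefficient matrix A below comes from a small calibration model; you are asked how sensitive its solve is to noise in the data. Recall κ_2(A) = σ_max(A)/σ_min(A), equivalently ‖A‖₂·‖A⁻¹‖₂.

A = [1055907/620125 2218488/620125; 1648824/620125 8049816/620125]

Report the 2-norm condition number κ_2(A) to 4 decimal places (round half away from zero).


AᵀA = [6133696281/615288025 4996878984/123057605; 4996878984/123057605 111553962624/615288025]; tr = 14002101/73205, det = 1450695744/9150625
solving λ² − 14002101/73205·λ + 1450695744/9150625 = 0 gives λ = 4761/25, 304704/366025
so κ_2 = √((4761/25) / (304704/366025)) = 15.1250

15.1250


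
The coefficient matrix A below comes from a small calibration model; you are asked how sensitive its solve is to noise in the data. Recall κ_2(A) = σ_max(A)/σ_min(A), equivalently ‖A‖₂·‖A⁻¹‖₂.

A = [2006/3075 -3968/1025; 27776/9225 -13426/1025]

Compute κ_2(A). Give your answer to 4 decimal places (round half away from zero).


AᵀA = [1292356/136161 -634880/15129; -634880/15129 313604/1681]; tr = 15880/81, det = 784/81
eigenvalues of AᵀA: λ = (tr ± √(tr²−4·det))/2 = 196, 4/81
so κ_2 = √(196 / (4/81)) = 63.0000

63.0000


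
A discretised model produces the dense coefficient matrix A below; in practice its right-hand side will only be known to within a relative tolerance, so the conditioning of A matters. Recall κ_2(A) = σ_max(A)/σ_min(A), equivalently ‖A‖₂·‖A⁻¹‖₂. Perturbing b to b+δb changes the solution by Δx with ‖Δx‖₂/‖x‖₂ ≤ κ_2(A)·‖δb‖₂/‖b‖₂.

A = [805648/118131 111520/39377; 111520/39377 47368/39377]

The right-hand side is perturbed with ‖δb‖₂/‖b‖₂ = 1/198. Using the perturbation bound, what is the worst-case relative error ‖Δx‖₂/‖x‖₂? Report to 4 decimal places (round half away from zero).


1.7652

M = AᵀA = [4502953216/82573569 625404160/27524523; 625404160/27524523 86866496/9174841]. tr(M)=31270720/488601, det(M)=16384/488601
eigenvalues of AᵀA: λ = (tr ± √(tr²−4·det))/2 = 64, 256/488601
σ_max=√64=8, σ_min=√(256/488601)=(16/699) → κ = 349.5000
bound on ‖Δx‖/‖x‖: κ·ε = 349.5000·1/198 = 1.7652


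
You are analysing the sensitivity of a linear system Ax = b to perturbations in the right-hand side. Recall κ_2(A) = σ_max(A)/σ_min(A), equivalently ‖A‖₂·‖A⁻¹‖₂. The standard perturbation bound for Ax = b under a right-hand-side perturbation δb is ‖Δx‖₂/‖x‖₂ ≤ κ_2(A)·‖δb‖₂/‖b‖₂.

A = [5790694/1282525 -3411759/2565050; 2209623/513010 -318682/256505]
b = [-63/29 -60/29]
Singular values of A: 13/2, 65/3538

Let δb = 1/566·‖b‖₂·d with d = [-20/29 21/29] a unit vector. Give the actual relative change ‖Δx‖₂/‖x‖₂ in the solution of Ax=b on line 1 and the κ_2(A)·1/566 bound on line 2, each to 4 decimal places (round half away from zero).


largest singular value 13/2, smallest 65/3538
condition number: (13/2) ÷ (65/3538) = 353.8000
κ_2(A)·‖δb‖/‖b‖ = 0.6251
solve Ax = b  →  x = [-0.4431 0.1292]
‖b‖ = 3.0000, ‖x‖ = 0.4615
with δb = [-0.0037 0.0038], A·Δx = δb → ‖Δx‖ = 0.2885
realised ‖Δx‖/‖x‖ = 0.6251
so the bound is sharp here: realised error equals the bound

0.6251
0.6251


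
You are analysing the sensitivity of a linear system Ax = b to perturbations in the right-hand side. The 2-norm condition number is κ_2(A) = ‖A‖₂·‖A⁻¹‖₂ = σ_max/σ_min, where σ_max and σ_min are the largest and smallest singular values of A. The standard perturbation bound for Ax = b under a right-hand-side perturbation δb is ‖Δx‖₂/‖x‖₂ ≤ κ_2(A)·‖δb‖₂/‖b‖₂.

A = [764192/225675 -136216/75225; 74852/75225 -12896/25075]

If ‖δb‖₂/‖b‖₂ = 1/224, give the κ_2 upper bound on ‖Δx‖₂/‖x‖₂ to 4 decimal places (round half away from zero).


1.1853

M = AᵀA = [1015063696/81486729 -180452480/27162243; -180452480/27162243 32082496/9054081]. tr(M)=4511440/281961, det(M)=1024/281961
λ_max, λ_min = (4511440/281961 ± √20351935961344/79502005521)/2 = 16, 64/281961
κ = σ_max/σ_min = 4/(8/531) = 265.5000
perturbation bound = 265.5000·1/224 = 1.1853


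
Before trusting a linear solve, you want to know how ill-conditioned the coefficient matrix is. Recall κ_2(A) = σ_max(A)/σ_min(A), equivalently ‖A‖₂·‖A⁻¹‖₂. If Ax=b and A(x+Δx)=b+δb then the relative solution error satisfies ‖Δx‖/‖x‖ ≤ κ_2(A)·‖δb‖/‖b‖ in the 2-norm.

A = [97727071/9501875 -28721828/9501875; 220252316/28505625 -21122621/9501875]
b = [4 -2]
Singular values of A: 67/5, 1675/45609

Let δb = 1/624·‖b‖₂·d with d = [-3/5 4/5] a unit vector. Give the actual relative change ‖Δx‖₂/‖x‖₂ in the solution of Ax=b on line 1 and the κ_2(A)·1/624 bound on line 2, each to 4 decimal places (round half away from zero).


from the listed singular values, σ₁ = 67/5, σ_n = 1675/45609
κ = σ_max/σ_min = (67/5)/(1675/45609) = 364.8720
κ_2(A)·‖δb‖/‖b‖ = 0.5847
solve Ax = b  →  x = [-30.3535 -104.6021]
‖b‖ = 4.4721, ‖x‖ = 108.9171
δb = ε·‖b‖·d = [-0.0043 0.0057]; solving A·Δx = δb gives ‖Δx‖ = 0.1951
dividing the unrounded norms, ‖Δx‖/‖x‖ = 0.0018
realised/bound (from unrounded values) ≈ 0.0031

0.0018
0.5847


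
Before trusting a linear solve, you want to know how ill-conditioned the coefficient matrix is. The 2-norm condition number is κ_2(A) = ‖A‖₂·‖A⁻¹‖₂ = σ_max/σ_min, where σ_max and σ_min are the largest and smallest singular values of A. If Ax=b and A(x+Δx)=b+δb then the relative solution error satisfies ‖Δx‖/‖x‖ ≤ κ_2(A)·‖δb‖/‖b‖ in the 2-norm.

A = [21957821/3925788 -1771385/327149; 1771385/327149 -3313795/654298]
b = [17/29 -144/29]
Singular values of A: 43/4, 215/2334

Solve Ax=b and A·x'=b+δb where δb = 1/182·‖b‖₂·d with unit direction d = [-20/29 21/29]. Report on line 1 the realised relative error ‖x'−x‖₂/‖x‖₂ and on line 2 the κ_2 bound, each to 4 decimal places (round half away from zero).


σ_max = 43/4, σ_min = 215/2334
condition number: (43/4) ÷ (215/2334) = 116.7000
worst-case relative error ≤ 116.7000 × 1/182 = 0.6412
solve Ax = b  →  x = [-30.1492 -31.2520]
2-norm of b is 5.0000; of x, 43.4242
Δx = A⁻¹·δb where δb = 1/182·5.0000·d; ‖Δx‖ = 0.2982
realised ‖Δx‖/‖x‖ = 0.0069
so the bound overstates the realised error by a factor of ≈ 93.3619 (computed from the unrounded values)

0.0069
0.6412


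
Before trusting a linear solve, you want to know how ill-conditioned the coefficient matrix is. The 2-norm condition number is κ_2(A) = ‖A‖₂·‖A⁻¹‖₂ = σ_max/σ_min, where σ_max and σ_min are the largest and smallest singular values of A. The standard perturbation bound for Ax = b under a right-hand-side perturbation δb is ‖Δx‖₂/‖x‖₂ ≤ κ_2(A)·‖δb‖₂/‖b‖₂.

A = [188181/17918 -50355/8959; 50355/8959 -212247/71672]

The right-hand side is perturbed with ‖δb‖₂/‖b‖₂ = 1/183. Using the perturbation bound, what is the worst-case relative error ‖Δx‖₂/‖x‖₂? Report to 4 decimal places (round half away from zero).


AᵀA = [157628349/1110916 -168135345/2221832; -168135345/2221832 717400881/17774656]; tr = 11209185/61504, det = 59049/246016
char-poly roots: 729/4 and 81/61504
σ_max=√(729/4)=(27/2), σ_min=√(81/61504)=(9/248) → κ = 372.0000
perturbation bound = 372.0000·1/183 = 2.0328

2.0328


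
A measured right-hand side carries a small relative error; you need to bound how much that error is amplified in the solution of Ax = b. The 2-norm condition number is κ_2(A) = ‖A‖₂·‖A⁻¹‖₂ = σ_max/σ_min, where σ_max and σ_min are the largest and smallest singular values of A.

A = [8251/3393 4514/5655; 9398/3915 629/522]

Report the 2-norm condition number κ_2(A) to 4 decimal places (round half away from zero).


AᵀA = [35962261/3080025 198505/41067; 198505/41067 2859841/1368900]; tr = 1003477/72900, det = 1874161/1822500
char-poly roots: 1369/100 and 1369/18225
σ_max=√(1369/100)=(37/10), σ_min=√(1369/18225)=(37/135) → κ = 13.5000

13.5000


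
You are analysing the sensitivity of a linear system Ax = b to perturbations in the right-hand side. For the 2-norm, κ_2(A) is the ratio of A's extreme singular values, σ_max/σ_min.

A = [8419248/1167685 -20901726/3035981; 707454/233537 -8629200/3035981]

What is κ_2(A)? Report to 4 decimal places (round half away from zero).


322.1200

form AᵀA = [83396015938404/1363488259225 -15884663469696/272697651845; -15884663469696/272697651845 3025711493604/54539530369] with trace 189106781544/1621270225 and determinant 8503056/64850809
char-poly roots: 2916/25 and 72900/64850809
so κ_2 = √((2916/25) / (72900/64850809)) = 322.1200


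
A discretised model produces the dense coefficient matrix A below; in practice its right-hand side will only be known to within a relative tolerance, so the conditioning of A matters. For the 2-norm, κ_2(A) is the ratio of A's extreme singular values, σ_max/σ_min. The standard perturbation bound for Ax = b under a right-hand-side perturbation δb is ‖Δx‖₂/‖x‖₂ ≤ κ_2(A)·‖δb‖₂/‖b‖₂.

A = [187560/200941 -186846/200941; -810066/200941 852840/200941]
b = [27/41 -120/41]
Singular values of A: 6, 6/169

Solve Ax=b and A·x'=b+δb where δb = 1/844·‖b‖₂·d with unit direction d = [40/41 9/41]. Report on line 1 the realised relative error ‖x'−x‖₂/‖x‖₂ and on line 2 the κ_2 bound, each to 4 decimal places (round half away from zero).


0.2002
0.2002

σ_max = 6, σ_min = 6/169
condition number: 6 ÷ (6/169) = 169.0000
bound on ‖Δx‖/‖x‖: κ·ε = 169.0000·1/844 = 0.2002
solve Ax = b  →  x = [0.3448 -0.3621]
2-norm of b is 3.0000; of x, 0.5000
re-solving with b+δb shifts x by Δx of norm 0.1001
realised ‖Δx‖/‖x‖ = 0.2002
tightness: 0.2002 against a bound of 0.2002; the bound is attained (ratio 1)


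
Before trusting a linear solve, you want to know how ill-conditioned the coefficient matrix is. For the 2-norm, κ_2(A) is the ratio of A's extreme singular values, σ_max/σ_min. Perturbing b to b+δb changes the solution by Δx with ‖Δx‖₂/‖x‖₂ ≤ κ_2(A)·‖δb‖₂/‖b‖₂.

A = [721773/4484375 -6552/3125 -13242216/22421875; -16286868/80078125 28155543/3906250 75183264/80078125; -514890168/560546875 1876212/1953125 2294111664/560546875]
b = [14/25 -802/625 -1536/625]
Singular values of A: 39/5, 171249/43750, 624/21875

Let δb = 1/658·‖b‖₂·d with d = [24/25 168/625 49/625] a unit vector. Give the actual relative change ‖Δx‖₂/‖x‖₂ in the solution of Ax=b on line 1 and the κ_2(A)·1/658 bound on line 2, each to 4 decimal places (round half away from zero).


0.2636
0.4156

from the listed singular values, σ₁ = 39/5, σ_n = 624/21875
κ_2(A) = (39/5) / (624/21875) = 273.4375
κ_2(A)·‖δb‖/‖b‖ = 0.4156
solve Ax = b  →  x = [0.1234 -0.1031 -0.5486]
‖b‖ = 2.8284, ‖x‖ = 0.5717
δb = ε·‖b‖·d = [0.0041 0.0012 0.0003]; solving A·Δx = δb gives ‖Δx‖ = 0.1507
relative error = 0.2636
realised/bound (from unrounded values) ≈ 0.6343


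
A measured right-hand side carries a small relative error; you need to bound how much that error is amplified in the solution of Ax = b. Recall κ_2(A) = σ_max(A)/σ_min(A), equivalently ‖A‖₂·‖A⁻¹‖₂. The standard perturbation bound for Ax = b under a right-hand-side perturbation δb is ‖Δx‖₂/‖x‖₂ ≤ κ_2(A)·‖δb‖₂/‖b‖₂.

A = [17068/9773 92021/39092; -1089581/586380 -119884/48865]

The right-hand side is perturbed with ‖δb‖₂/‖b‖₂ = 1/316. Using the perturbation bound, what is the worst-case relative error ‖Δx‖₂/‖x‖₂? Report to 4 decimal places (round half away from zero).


AᵀA = [2658652321/408848400 73846436/8517675; 73846436/8517675 525150281/45427600]; tr = 147700097/8176968, det = 2088025/261662976
eigenvalues of AᵀA: λ = (tr ± √(tr²−4·det))/2 = 289/16, 7225/16353936
κ_2(A) = √(λ_max/λ_min) = √((289/16) / (7225/16353936)) = 202.2000
perturbation bound = 202.2000·1/316 = 0.6399

0.6399


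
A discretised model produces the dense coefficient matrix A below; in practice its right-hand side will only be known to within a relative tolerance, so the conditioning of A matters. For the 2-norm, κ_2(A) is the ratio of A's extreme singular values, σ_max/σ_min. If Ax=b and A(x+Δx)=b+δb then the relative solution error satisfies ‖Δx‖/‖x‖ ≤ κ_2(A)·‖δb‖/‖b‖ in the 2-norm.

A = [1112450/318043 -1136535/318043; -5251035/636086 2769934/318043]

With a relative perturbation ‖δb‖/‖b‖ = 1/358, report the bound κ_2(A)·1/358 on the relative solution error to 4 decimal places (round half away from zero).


0.4901

M = AᵀA = [32523548581225/404605399396 -8536848551595/101151349849; -8536848551595/101151349849 8964246170581/101151349849]. tr(M)=81308600789/481100356, det(M)=446265625/481100356
solving λ² − 81308600789/481100356·λ + 446265625/481100356 = 0 gives λ = 169, 2640625/481100356
σ_max=√169=13, σ_min=√(2640625/481100356)=(1625/21934) → κ = 175.4720
worst-case relative error ≤ 175.4720 × 1/358 = 0.4901


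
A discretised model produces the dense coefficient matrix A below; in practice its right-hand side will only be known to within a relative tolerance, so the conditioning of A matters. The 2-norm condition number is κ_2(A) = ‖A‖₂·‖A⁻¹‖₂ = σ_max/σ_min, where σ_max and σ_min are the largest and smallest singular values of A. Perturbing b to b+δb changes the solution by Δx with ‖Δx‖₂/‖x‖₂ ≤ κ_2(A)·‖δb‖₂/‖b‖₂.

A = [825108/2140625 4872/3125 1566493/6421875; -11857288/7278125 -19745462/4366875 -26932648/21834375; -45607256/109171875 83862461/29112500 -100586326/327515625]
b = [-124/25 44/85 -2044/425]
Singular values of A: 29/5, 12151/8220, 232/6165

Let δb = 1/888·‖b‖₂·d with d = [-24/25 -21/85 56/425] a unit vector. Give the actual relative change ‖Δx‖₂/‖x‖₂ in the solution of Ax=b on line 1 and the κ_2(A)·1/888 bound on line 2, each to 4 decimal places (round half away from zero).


largest singular value 29/5, smallest 232/6165
κ = σ_max/σ_min = (29/5)/(232/6165) = 154.1250
worst-case relative error ≤ 154.1250 × 1/888 = 0.1736
solve Ax = b  →  x = [-61.8522 -1.4197 86.4772]
‖b‖₂ = 6.9282 and ‖x‖₂ = 106.3298
Δx = A⁻¹·δb where δb = 1/888·6.9282·d; ‖Δx‖ = 0.2073
relative error = 0.0019
so the bound overstates the realised error by a factor of ≈ 89.0148 (computed from the unrounded values)

0.0019
0.1736


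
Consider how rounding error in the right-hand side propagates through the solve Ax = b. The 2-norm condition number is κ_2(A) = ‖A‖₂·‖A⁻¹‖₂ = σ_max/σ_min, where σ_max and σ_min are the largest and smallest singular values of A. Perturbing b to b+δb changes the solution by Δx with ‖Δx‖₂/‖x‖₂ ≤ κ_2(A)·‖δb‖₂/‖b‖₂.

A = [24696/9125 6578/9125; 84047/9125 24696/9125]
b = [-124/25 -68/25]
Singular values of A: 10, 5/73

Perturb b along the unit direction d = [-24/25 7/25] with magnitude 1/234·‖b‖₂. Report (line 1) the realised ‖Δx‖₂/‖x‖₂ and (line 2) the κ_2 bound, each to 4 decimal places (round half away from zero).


from the listed singular values, σ₁ = 10, σ_n = 5/73
κ_2(A) = 10 / (5/73) = 146.0000
bound on ‖Δx‖/‖x‖: κ·ε = 146.0000·1/234 = 0.6239
solve Ax = b  →  x = [-16.7360 55.9520]
‖b‖₂ = 5.6569 and ‖x‖₂ = 58.4014
Δx = A⁻¹·δb where δb = 1/234·5.6569·d; ‖Δx‖ = 0.3529
relative error = 0.0060
so the bound overstates the realised error by a factor of ≈ 103.2400 (computed from the unrounded values)

0.0060
0.6239


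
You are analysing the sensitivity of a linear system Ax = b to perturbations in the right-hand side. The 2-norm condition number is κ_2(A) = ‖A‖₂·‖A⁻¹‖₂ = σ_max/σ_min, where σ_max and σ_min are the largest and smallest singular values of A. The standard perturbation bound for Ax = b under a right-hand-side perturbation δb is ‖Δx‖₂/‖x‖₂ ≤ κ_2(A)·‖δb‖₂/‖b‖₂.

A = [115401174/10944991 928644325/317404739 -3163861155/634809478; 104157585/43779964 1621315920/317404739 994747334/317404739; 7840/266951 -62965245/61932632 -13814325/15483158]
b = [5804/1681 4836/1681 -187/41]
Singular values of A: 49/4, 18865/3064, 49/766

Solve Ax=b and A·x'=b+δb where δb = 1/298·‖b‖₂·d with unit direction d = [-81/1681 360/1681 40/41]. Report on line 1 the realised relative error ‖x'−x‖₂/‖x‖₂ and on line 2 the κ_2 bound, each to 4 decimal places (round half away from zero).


from the listed singular values, σ₁ = 49/4, σ_n = 49/766
condition number: (49/4) ÷ (49/766) = 191.5000
bound on ‖Δx‖/‖x‖: κ·ε = 191.5000·1/298 = 0.6426
solve Ax = b  →  x = [-29.1381 38.5099 -39.7289]
2-norm of b is 6.4031; of x, 62.5334
re-solving with b+δb shifts x by Δx of norm 0.3359
realised ‖Δx‖/‖x‖ = 0.0054
so the bound overstates the realised error by a factor of ≈ 119.6344 (computed from the unrounded values)

0.0054
0.6426


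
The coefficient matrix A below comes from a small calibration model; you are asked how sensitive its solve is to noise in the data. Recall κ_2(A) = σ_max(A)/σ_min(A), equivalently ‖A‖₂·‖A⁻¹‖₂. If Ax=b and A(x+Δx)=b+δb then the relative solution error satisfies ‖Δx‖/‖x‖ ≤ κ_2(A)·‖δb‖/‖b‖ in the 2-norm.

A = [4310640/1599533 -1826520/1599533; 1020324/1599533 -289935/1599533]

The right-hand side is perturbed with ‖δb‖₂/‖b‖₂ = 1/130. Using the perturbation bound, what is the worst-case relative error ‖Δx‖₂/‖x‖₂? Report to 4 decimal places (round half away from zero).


0.2886

form AᵀA = [897939792/117078013 -373829580/117078013; -373829580/117078013 156511125/117078013] with trace 81111609/9006001 and determinant 518400/9006001
char-poly roots: 9 and 57600/9006001
so κ_2 = √(9 / (57600/9006001)) = 37.5125
bound on ‖Δx‖/‖x‖: κ·ε = 37.5125·1/130 = 0.2886


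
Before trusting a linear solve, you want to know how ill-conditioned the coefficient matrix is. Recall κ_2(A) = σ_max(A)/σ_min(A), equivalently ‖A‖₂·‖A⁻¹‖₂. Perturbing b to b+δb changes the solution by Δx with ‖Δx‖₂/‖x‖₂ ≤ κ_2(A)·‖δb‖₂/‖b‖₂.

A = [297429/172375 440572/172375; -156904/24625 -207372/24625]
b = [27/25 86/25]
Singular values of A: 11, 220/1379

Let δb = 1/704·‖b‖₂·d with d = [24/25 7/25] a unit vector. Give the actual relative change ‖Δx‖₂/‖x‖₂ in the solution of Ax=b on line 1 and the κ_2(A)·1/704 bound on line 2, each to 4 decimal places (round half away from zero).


largest singular value 11, smallest 220/1379
κ_2(A) = 11 / (220/1379) = 68.9500
κ_2(A)·‖δb‖/‖b‖ = 0.0979
solve Ax = b  →  x = [-10.1927 7.3036]
‖b‖ = 3.6056, ‖x‖ = 12.5393
δb = ε·‖b‖·d = [0.0049 0.0014]; solving A·Δx = δb gives ‖Δx‖ = 0.0321
relative error = 0.0026
tightness: 0.0026 against a bound of 0.0979 (unrounded ratio ≈ 0.0261)

0.0026
0.0979


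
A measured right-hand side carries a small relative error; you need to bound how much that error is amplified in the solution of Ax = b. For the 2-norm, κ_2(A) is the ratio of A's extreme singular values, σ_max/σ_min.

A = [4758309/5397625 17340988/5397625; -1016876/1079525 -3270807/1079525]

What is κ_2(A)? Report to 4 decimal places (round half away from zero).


59.5600

form AᵀA = [57660433441/34642515625 196984432512/34642515625; 196984432512/34642515625 675581837809/34642515625] with trace 1173187634/55428025 and determinant 279841/2217121
solving λ² − 1173187634/55428025·λ + 279841/2217121 = 0 gives λ = 529/25, 13225/2217121
σ_max=√(529/25)=(23/5), σ_min=√(13225/2217121)=(115/1489) → κ = 59.5600


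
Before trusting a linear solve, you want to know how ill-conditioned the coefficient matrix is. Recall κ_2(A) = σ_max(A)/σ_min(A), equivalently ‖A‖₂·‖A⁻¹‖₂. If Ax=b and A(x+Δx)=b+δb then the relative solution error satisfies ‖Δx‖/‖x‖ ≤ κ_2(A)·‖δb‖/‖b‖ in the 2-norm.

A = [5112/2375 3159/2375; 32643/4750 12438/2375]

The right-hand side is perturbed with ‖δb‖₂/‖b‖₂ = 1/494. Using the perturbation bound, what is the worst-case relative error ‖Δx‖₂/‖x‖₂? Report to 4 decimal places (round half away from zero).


0.0769

M = AᵀA = [1872153/36100 350649/9025; 350649/9025 263493/9025]. tr(M)=117045/1444, det(M)=6561/1444
eigenvalues of AᵀA: λ = (tr ± √(tr²−4·det))/2 = 81, 81/1444
so κ_2 = √(81 / (81/1444)) = 38.0000
perturbation bound = 38.0000·1/494 = 0.0769


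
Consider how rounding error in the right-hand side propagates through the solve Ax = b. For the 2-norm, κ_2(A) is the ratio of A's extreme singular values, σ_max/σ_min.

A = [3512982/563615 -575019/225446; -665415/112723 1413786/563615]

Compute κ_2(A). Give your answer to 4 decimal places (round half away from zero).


149.5000

form AᵀA = [27836469189/377719225 -2319583959/75543845; -2319583959/75543845 19335713049/1510876900] with trace 154652769/1788020 and determinant 74805201/223502500
char-poly roots: 8649/100 and 8649/2235025
κ_2(A) = √(λ_max/λ_min) = √((8649/100) / (8649/2235025)) = 149.5000


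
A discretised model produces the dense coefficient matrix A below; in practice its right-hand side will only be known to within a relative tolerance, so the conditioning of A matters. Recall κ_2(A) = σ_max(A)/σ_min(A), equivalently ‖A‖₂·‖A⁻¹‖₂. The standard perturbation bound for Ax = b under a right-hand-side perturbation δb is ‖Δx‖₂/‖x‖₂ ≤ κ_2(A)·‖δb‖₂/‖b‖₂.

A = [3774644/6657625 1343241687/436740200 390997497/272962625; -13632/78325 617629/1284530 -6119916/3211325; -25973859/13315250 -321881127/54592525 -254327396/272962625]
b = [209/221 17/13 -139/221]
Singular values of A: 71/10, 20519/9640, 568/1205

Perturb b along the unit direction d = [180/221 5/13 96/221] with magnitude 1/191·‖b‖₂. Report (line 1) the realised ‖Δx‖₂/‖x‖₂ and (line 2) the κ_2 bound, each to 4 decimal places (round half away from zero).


σ_max = 71/10, σ_min = 568/1205
condition number: (71/10) ÷ (568/1205) = 15.0625
κ_2(A)·‖δb‖/‖b‖ = 0.0789
solve Ax = b  →  x = [-1.9972 0.8146 -0.2983]
‖b‖ = 1.7321, ‖x‖ = 2.1774
re-solving with b+δb shifts x by Δx of norm 0.0192
relative error = 0.0088
tightness: 0.0088 against a bound of 0.0789 (unrounded ratio ≈ 0.1120)

0.0088
0.0789


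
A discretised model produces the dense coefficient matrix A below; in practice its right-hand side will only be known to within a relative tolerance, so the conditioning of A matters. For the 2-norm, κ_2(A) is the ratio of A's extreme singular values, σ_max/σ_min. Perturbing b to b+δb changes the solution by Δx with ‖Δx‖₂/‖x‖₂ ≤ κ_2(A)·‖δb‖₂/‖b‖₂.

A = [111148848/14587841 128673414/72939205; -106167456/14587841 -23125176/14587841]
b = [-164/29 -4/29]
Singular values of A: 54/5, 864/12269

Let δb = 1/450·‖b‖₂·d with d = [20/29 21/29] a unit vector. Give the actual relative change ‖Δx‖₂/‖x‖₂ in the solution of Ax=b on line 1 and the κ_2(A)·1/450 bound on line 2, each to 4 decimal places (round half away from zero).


0.0031
0.3408

σ_max = 54/5, σ_min = 864/12269
κ = σ_max/σ_min = (54/5)/(864/12269) = 153.3625
bound on ‖Δx‖/‖x‖: κ·ε = 153.3625·1/450 = 0.3408
solve Ax = b  →  x = [12.1072 -55.4968]
‖b‖₂ = 5.6569 and ‖x‖₂ = 56.8021
δb = ε·‖b‖·d = [0.0087 0.0091]; solving A·Δx = δb gives ‖Δx‖ = 0.1785
relative error = 0.0031
tightness: 0.0031 against a bound of 0.3408 (unrounded ratio ≈ 0.0092)


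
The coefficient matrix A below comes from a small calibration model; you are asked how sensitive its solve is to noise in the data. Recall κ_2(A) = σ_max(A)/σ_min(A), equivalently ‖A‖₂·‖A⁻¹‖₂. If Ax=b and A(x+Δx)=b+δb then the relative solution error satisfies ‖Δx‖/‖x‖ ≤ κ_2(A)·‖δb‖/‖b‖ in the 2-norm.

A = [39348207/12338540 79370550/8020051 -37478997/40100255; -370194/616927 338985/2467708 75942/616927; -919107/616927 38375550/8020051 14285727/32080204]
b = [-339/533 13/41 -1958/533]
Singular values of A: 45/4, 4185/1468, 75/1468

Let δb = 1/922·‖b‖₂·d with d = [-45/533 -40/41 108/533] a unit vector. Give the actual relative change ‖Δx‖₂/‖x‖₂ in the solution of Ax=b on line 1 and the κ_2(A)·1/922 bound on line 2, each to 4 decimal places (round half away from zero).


σ_max = 45/4, σ_min = 75/1468
condition number: (45/4) ÷ (75/1468) = 220.2000
worst-case relative error ≤ 220.2000 × 1/922 = 0.2388
solve Ax = b  →  x = [-4.5324 -0.4044 -19.0669]
‖b‖ = 3.7417, ‖x‖ = 19.6024
with δb = [-0.0003 -0.0040 0.0008], A·Δx = δb → ‖Δx‖ = 0.0794
dividing the unrounded norms, ‖Δx‖/‖x‖ = 0.0041
so the bound overstates the realised error by a factor of ≈ 58.9383 (computed from the unrounded values)

0.0041
0.2388


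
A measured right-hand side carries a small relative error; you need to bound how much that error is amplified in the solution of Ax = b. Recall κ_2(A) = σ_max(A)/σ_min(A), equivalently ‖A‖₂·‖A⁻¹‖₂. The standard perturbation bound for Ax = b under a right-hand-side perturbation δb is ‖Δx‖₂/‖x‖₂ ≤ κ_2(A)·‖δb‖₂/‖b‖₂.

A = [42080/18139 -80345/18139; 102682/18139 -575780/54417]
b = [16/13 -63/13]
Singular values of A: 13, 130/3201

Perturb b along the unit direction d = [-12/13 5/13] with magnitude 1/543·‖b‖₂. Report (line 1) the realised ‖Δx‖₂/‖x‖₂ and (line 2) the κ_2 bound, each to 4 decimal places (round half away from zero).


0.0031
0.5895

σ_max = 13, σ_min = 130/3201
κ = σ_max/σ_min = 13/(130/3201) = 320.1000
worst-case relative error ≤ 320.1000 × 1/543 = 0.5895
solve Ax = b  →  x = [-65.3235 -34.4905]
‖b‖₂ = 5.0000 and ‖x‖₂ = 73.8699
with δb = [-0.0085 0.0035], A·Δx = δb → ‖Δx‖ = 0.2267
dividing the unrounded norms, ‖Δx‖/‖x‖ = 0.0031
tightness: 0.0031 against a bound of 0.5895 (unrounded ratio ≈ 0.0052)


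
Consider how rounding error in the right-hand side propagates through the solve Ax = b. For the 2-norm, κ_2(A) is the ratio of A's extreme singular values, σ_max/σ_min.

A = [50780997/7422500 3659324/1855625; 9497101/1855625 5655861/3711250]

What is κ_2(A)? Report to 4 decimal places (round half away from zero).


237.5200

M = AᵀA = [160873139791249/2203740250000 5865053747679/275467531250; 5865053747679/275467531250 3422054887969/550935062500]. tr(M)=279298174949/3525984400, det(M)=62742241/564157504
eigenvalues of AᵀA: λ = (tr ± √(tr²−4·det))/2 = 7921/100, 198025/141039376
σ_max=√(7921/100)=(89/10), σ_min=√(198025/141039376)=(445/11876) → κ = 237.5200


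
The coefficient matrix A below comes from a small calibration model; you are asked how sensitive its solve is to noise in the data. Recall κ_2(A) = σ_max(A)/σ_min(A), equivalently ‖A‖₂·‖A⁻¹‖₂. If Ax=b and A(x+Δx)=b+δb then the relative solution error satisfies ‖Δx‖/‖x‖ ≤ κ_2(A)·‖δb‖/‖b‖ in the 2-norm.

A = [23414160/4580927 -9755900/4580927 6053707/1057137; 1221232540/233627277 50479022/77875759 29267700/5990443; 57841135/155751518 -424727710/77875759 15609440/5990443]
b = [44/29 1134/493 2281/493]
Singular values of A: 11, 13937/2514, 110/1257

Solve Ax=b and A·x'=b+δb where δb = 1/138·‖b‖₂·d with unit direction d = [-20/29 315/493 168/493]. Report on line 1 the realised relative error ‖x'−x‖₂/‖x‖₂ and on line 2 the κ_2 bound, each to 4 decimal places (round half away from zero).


largest singular value 11, smallest 110/1257
κ = σ_max/σ_min = 11/(110/1257) = 125.7000
perturbation bound = 125.7000·1/138 = 0.9109
solve Ax = b  →  x = [-15.2534 5.7693 16.0251]
‖b‖ = 5.3852, ‖x‖ = 22.8638
with δb = [-0.0269 0.0249 0.0133], A·Δx = δb → ‖Δx‖ = 0.4459
dividing the unrounded norms, ‖Δx‖/‖x‖ = 0.0195
realised/bound (from unrounded values) ≈ 0.0214

0.0195
0.9109


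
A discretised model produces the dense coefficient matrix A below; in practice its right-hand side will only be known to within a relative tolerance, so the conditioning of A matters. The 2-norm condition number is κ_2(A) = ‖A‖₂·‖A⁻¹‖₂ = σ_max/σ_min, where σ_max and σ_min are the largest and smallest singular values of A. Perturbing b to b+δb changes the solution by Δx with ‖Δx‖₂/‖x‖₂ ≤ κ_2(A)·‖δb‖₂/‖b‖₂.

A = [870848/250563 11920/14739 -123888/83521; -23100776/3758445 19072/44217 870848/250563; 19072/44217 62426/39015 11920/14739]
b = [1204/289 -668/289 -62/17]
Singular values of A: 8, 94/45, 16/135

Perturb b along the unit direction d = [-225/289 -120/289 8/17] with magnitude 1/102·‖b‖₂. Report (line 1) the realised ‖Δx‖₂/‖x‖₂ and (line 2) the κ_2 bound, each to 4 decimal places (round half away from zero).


0.0147
0.6618

largest singular value 8, smallest 16/135
condition number: 8 ÷ (16/135) = 67.5000
worst-case relative error ≤ 67.5000 × 1/102 = 0.6618
solve Ax = b  →  x = [-13.7847 15.0375 -26.9088]
‖b‖ = 6.0000, ‖x‖ = 33.7673
with δb = [-0.0458 -0.0244 0.0277], A·Δx = δb → ‖Δx‖ = 0.4963
dividing the unrounded norms, ‖Δx‖/‖x‖ = 0.0147
realised/bound (from unrounded values) ≈ 0.0222


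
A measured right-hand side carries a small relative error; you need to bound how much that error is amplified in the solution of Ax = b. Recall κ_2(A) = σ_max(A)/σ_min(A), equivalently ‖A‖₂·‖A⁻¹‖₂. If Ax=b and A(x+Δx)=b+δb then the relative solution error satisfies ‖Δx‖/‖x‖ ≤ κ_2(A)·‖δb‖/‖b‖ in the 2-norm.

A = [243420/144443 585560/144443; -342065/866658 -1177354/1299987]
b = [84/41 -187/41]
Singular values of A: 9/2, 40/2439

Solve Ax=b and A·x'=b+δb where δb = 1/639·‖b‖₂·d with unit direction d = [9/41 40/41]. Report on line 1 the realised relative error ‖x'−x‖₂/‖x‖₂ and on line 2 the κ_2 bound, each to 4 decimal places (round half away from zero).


0.0020
0.4294

largest singular value 9/2, smallest 40/2439
condition number: (9/2) ÷ (40/2439) = 274.3875
κ_2(A)·‖δb‖/‖b‖ = 0.4294
solve Ax = b  →  x = [225.3949 -93.1923]
‖b‖ = 5.0000, ‖x‖ = 243.9009
δb = ε·‖b‖·d = [0.0017 0.0076]; solving A·Δx = δb gives ‖Δx‖ = 0.4771
realised ‖Δx‖/‖x‖ = 0.0020
tightness: 0.0020 against a bound of 0.4294 (unrounded ratio ≈ 0.0046)


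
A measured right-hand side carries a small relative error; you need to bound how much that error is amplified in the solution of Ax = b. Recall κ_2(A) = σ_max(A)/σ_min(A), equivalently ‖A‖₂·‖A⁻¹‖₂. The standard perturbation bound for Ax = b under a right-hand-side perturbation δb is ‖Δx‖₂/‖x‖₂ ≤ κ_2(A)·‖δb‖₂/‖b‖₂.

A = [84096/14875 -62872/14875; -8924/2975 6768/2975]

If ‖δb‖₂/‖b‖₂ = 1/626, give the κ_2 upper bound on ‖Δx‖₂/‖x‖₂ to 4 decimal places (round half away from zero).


0.5591

M = AᵀA = [31360144/765625 -23519808/765625; -23519808/765625 17640256/765625]. tr(M)=1960016/30625, det(M)=1024/30625
solving λ² − 1960016/30625·λ + 1024/30625 = 0 gives λ = 64, 16/30625
σ_max=√64=8, σ_min=√(16/30625)=(4/175) → κ = 350.0000
worst-case relative error ≤ 350.0000 × 1/626 = 0.5591


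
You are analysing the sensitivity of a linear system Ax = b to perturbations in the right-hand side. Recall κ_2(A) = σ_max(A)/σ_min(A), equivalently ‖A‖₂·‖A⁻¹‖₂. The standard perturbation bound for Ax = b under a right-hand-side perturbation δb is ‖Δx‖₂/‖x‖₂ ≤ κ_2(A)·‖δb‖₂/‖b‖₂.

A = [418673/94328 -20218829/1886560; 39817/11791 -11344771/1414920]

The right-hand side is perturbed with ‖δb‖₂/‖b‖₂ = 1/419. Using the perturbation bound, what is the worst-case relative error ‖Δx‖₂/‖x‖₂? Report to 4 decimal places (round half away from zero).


0.8312

AᵀA = [276752264225/8897771584 -7970021056555/106773259008; -7970021056555/106773259008 229538827194409/1281279108096]; tr = 1594030492561/7581533184, det = 11051265625/30326132736
solving λ² − 1594030492561/7581533184·λ + 11051265625/30326132736 = 0 gives λ = 841/4, 13140625/7581533184
κ_2(A) = √(λ_max/λ_min) = √((841/4) / (13140625/7581533184)) = 348.2880
worst-case relative error ≤ 348.2880 × 1/419 = 0.8312


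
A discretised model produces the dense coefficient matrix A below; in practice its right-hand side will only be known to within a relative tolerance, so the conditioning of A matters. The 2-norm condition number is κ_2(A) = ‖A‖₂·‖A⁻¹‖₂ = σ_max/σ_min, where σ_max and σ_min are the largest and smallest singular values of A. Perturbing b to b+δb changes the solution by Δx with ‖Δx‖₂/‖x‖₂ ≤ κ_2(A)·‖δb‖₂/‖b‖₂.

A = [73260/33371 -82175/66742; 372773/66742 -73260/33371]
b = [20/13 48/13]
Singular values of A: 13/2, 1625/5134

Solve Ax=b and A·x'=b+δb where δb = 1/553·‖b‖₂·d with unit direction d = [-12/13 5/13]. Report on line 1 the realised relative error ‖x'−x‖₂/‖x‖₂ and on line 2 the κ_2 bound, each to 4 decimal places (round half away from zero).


from the listed singular values, σ₁ = 13/2, σ_n = 1625/5134
condition number: (13/2) ÷ (1625/5134) = 20.5360
perturbation bound = 20.5360·1/553 = 0.0371
solve Ax = b  →  x = [0.5680 -0.2367]
‖b‖₂ = 4.0000 and ‖x‖₂ = 0.6154
Δx = A⁻¹·δb where δb = 1/553·4.0000·d; ‖Δx‖ = 0.0229
relative error = 0.0371
tightness: 0.0371 against a bound of 0.0371; the bound is attained (ratio 1)

0.0371
0.0371


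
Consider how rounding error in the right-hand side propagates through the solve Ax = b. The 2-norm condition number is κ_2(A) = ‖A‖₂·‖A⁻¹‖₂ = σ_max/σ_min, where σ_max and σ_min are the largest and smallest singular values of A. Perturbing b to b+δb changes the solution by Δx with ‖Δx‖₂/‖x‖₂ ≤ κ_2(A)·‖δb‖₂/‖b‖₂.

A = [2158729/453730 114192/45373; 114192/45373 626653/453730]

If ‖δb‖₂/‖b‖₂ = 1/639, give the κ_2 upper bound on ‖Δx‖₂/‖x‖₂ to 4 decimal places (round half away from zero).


M = AᵀA = [20636997169/712356100 550291248/35617805; 550291248/35617805 5870848681/712356100]. tr(M)=1834453/49298, det(M)=13845841/246490000
solving λ² − 1834453/49298·λ + 13845841/246490000 = 0 gives λ = 3721/100, 3721/2464900
σ_max=√(3721/100)=(61/10), σ_min=√(3721/2464900)=(61/1570) → κ = 157.0000
bound on ‖Δx‖/‖x‖: κ·ε = 157.0000·1/639 = 0.2457

0.2457


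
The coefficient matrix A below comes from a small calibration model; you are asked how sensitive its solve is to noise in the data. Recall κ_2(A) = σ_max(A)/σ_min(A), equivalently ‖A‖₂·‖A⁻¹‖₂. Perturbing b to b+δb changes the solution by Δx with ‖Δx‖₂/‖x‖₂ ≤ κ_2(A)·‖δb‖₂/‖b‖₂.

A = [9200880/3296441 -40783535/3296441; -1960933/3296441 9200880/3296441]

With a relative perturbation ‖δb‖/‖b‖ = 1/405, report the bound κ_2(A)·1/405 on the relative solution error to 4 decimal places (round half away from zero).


0.9684

M = AᵀA = [52648096969/6464320801 -233959976640/6464320801; -233959976640/6464320801 1039829220625/6464320801]. tr(M)=649897274/3845521, det(M)=714025/3845521
solving λ² − 649897274/3845521·λ + 714025/3845521 = 0 gives λ = 169, 4225/3845521
σ_max=√169=13, σ_min=√(4225/3845521)=(65/1961) → κ = 392.2000
perturbation bound = 392.2000·1/405 = 0.9684


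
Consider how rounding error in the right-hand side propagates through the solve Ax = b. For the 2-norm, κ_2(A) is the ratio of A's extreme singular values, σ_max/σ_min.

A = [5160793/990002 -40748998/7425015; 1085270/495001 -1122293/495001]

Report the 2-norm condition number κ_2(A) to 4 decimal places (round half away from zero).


form AᵀA = [185473540121/5799431716 -730286601653/21747868935; -730286601653/21747868935 11502234869941/326218034025] with trace 104328758629/1551572100 and determinant 2825761/62062884
λ_max, λ_min = (104328758629/1551572100 ± √10884051439875255149641/2407375981498410000)/2 = 1681/25, 42025/62062884
κ = σ_max/σ_min = (41/5)/(205/7878) = 315.1200

315.1200
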